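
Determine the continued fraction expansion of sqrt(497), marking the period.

Write x_i = (sqrt(497) + m_i)/d_i with (m_0, d_0) = (0, 1). a_0 = floor(sqrt(497)) = 22, since 22^2 = 484 <= 497 < 529 = 23^2.
Iterate m_{i+1} = d_i*a_i - m_i, d_{i+1} = (497 - m_{i+1}^2)/d_i, a_{i+1} = floor((a_0 + m_{i+1})/d_{i+1}):
  m_1 = 1*22 - 0 = 22, d_1 = (497 - 22^2)/1 = 13/1 = 13, a_1 = floor((22 + 22)/13) = 3.
  m_2 = 13*3 - 22 = 17, d_2 = (497 - 17^2)/13 = 208/13 = 16, a_2 = floor((22 + 17)/16) = 2.
  m_3 = 16*2 - 17 = 15, d_3 = (497 - 15^2)/16 = 272/16 = 17, a_3 = floor((22 + 15)/17) = 2.
  m_4 = 17*2 - 15 = 19, d_4 = (497 - 19^2)/17 = 136/17 = 8, a_4 = floor((22 + 19)/8) = 5.
  m_5 = 8*5 - 19 = 21, d_5 = (497 - 21^2)/8 = 56/8 = 7, a_5 = floor((22 + 21)/7) = 6.
  m_6 = 7*6 - 21 = 21, d_6 = (497 - 21^2)/7 = 56/7 = 8, a_6 = floor((22 + 21)/8) = 5.
  m_7 = 8*5 - 21 = 19, d_7 = (497 - 19^2)/8 = 136/8 = 17, a_7 = floor((22 + 19)/17) = 2.
  m_8 = 17*2 - 19 = 15, d_8 = (497 - 15^2)/17 = 272/17 = 16, a_8 = floor((22 + 15)/16) = 2.
  m_9 = 16*2 - 15 = 17, d_9 = (497 - 17^2)/16 = 208/16 = 13, a_9 = floor((22 + 17)/13) = 3.
  m_10 = 13*3 - 17 = 22, d_10 = (497 - 22^2)/13 = 13/13 = 1, a_10 = floor((22 + 22)/1) = 44.
  m_11 = 1*44 - 22 = 22, d_11 = (497 - 22^2)/1 = 13/1 = 13: (m_11, d_11) = (m_1, d_1) = (22, 13), so from here the quotients repeat a_1, ..., a_10; the period length is 10.
Hence the expansion of sqrt(497) is a_0 = 22 followed by the repeating block 3, 2, 2, 5, 6, 5, 2, 2, 3, 44 (period 10).

[22; (3, 2, 2, 5, 6, 5, 2, 2, 3, 44)]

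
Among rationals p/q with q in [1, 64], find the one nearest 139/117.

Expand x = 139/117 as a continued fraction with the Euclidean algorithm:
  139 = 1*117 + 22, so a_0 = 1.
  117 = 5*22 + 7, so a_1 = 5.
  22 = 3*7 + 1, so a_2 = 3.
  7 = 7*1 + 0, so a_3 = 7.
so x = [1; 5, 3, 7].
Convergents (p_i = a_i*p_{i-1} + p_{i-2}, q_i = a_i*q_{i-1} + q_{i-2} with p_{-2}=0, p_{-1}=1, q_{-2}=1, q_{-1}=0), until the denominator exceeds 64:
  i=0: a_0=1, p_0 = 1*1 + 0 = 1, q_0 = 1*0 + 1 = 1.
  i=1: a_1=5, p_1 = 5*1 + 1 = 6, q_1 = 5*1 + 0 = 5.
  i=2: a_2=3, p_2 = 3*6 + 1 = 19, q_2 = 3*5 + 1 = 16.
  i=3: a_3=7, p_3 = 7*19 + 6 = 139, q_3 = 7*16 + 5 = 117.
q_3 = 117 > 64, so the last convergent with denominator <= 64 is p_2/q_2 = 19/16.
The closest fraction with denominator <= 64 is either p_2/q_2 or the intermediate fraction (k*p_2 + p_1)/(k*q_2 + q_1) with the largest k >= 1 whose denominator stays <= 64; these approach x as k grows, and every other convergent or intermediate fraction in range is farther away.
Largest k: floor((64 - q_1)/q_2) = floor((64 - 5)/16) = 3.
That gives (3*19 + 6)/(3*16 + 5) = 63/53.
Compare the errors: |x - 19/16| = |139*16 - 19*117|/(117*16) = 1/1872, and |x - 63/53| = |139*53 - 63*117|/(117*53) = 4/6201.
Cross-multiplying, 1*6201 = 6201 < 7488 = 4*1872, so 1/1872 is smaller: the convergent 19/16 is closer to x than 63/53.

19/16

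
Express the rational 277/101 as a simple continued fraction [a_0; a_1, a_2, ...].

[2; 1, 2, 1, 7, 1, 2]

Run the Euclidean algorithm on 277 and 101; the successive quotients are the partial quotients a_0, a_1, ... (each step inverts the fractional part left over by the previous one):
  277 = 2*101 + 75, so a_0 = 2.
  101 = 1*75 + 26, so a_1 = 1.
  75 = 2*26 + 23, so a_2 = 2.
  26 = 1*23 + 3, so a_3 = 1.
  23 = 7*3 + 2, so a_4 = 7.
  3 = 1*2 + 1, so a_5 = 1.
  2 = 2*1 + 0, so a_6 = 2.
The remainder reaches 0 after 7 divisions, so the expansion has 7 partial quotients, read off in order.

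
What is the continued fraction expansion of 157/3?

[52; 3]

Run the Euclidean algorithm on 157 and 3; the successive quotients are the partial quotients a_0, a_1, ... (each step inverts the fractional part left over by the previous one):
  157 = 52*3 + 1, so a_0 = 52.
  3 = 3*1 + 0, so a_1 = 3.
The remainder reaches 0 after 2 divisions, so the expansion has 2 partial quotients, read off in order.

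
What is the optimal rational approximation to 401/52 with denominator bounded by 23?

Expand x = 401/52 as a continued fraction with the Euclidean algorithm:
  401 = 7*52 + 37, so a_0 = 7.
  52 = 1*37 + 15, so a_1 = 1.
  37 = 2*15 + 7, so a_2 = 2.
  15 = 2*7 + 1, so a_3 = 2.
  7 = 7*1 + 0, so a_4 = 7.
so x = [7; 1, 2, 2, 7].
Convergents (p_i = a_i*p_{i-1} + p_{i-2}, q_i = a_i*q_{i-1} + q_{i-2} with p_{-2}=0, p_{-1}=1, q_{-2}=1, q_{-1}=0), until the denominator exceeds 23:
  i=0: a_0=7, p_0 = 7*1 + 0 = 7, q_0 = 7*0 + 1 = 1.
  i=1: a_1=1, p_1 = 1*7 + 1 = 8, q_1 = 1*1 + 0 = 1.
  i=2: a_2=2, p_2 = 2*8 + 7 = 23, q_2 = 2*1 + 1 = 3.
  i=3: a_3=2, p_3 = 2*23 + 8 = 54, q_3 = 2*3 + 1 = 7.
  i=4: a_4=7, p_4 = 7*54 + 23 = 401, q_4 = 7*7 + 3 = 52.
q_4 = 52 > 23, so the last convergent with denominator <= 23 is p_3/q_3 = 54/7.
The closest fraction with denominator <= 23 is either p_3/q_3 or the intermediate fraction (k*p_3 + p_2)/(k*q_3 + q_2) with the largest k >= 1 whose denominator stays <= 23; these approach x as k grows, and every other convergent or intermediate fraction in range is farther away.
Largest k: floor((23 - q_2)/q_3) = floor((23 - 3)/7) = 2.
That gives (2*54 + 23)/(2*7 + 3) = 131/17.
Compare the errors: |x - 54/7| = |401*7 - 54*52|/(52*7) = 1/364, and |x - 131/17| = |401*17 - 131*52|/(52*17) = 5/884.
Cross-multiplying, 1*884 = 884 < 1820 = 5*364, so 1/364 is smaller: the convergent 54/7 is closer to x than 131/17.

54/7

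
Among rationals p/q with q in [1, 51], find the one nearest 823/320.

18/7

Expand x = 823/320 as a continued fraction with the Euclidean algorithm:
  823 = 2*320 + 183, so a_0 = 2.
  320 = 1*183 + 137, so a_1 = 1.
  183 = 1*137 + 46, so a_2 = 1.
  137 = 2*46 + 45, so a_3 = 2.
  46 = 1*45 + 1, so a_4 = 1.
  45 = 45*1 + 0, so a_5 = 45.
so x = [2; 1, 1, 2, 1, 45].
Convergents (p_i = a_i*p_{i-1} + p_{i-2}, q_i = a_i*q_{i-1} + q_{i-2} with p_{-2}=0, p_{-1}=1, q_{-2}=1, q_{-1}=0), until the denominator exceeds 51:
  i=0: a_0=2, p_0 = 2*1 + 0 = 2, q_0 = 2*0 + 1 = 1.
  i=1: a_1=1, p_1 = 1*2 + 1 = 3, q_1 = 1*1 + 0 = 1.
  i=2: a_2=1, p_2 = 1*3 + 2 = 5, q_2 = 1*1 + 1 = 2.
  i=3: a_3=2, p_3 = 2*5 + 3 = 13, q_3 = 2*2 + 1 = 5.
  i=4: a_4=1, p_4 = 1*13 + 5 = 18, q_4 = 1*5 + 2 = 7.
  i=5: a_5=45, p_5 = 45*18 + 13 = 823, q_5 = 45*7 + 5 = 320.
q_5 = 320 > 51, so the last convergent with denominator <= 51 is p_4/q_4 = 18/7.
The closest fraction with denominator <= 51 is either p_4/q_4 or the intermediate fraction (k*p_4 + p_3)/(k*q_4 + q_3) with the largest k >= 1 whose denominator stays <= 51; these approach x as k grows, and every other convergent or intermediate fraction in range is farther away.
Largest k: floor((51 - q_3)/q_4) = floor((51 - 5)/7) = 6.
That gives (6*18 + 13)/(6*7 + 5) = 121/47.
Compare the errors: |x - 18/7| = |823*7 - 18*320|/(320*7) = 1/2240, and |x - 121/47| = |823*47 - 121*320|/(320*47) = 39/15040.
Cross-multiplying, 1*15040 = 15040 < 87360 = 39*2240, so 1/2240 is smaller: the convergent 18/7 is closer to x than 121/47.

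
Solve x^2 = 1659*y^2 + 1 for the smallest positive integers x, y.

First expand sqrt(1659) as a continued fraction. With x_i = (sqrt(1659) + m_i)/d_i and (m_0, d_0) = (0, 1): a_0 = floor(sqrt(1659)) = 40, since 40^2 = 1600 <= 1659 < 1681 = 41^2.
Iterate m_{i+1} = d_i*a_i - m_i, d_{i+1} = (1659 - m_{i+1}^2)/d_i, a_{i+1} = floor((a_0 + m_{i+1})/d_{i+1}):
  m_1 = 1*40 - 0 = 40, d_1 = (1659 - 40^2)/1 = 59/1 = 59, a_1 = floor((40 + 40)/59) = 1.
  m_2 = 59*1 - 40 = 19, d_2 = (1659 - 19^2)/59 = 1298/59 = 22, a_2 = floor((40 + 19)/22) = 2.
  m_3 = 22*2 - 19 = 25, d_3 = (1659 - 25^2)/22 = 1034/22 = 47, a_3 = floor((40 + 25)/47) = 1.
  m_4 = 47*1 - 25 = 22, d_4 = (1659 - 22^2)/47 = 1175/47 = 25, a_4 = floor((40 + 22)/25) = 2.
  m_5 = 25*2 - 22 = 28, d_5 = (1659 - 28^2)/25 = 875/25 = 35, a_5 = floor((40 + 28)/35) = 1.
  m_6 = 35*1 - 28 = 7, d_6 = (1659 - 7^2)/35 = 1610/35 = 46, a_6 = floor((40 + 7)/46) = 1.
  m_7 = 46*1 - 7 = 39, d_7 = (1659 - 39^2)/46 = 138/46 = 3, a_7 = floor((40 + 39)/3) = 26.
  m_8 = 3*26 - 39 = 39, d_8 = (1659 - 39^2)/3 = 138/3 = 46, a_8 = floor((40 + 39)/46) = 1.
  m_9 = 46*1 - 39 = 7, d_9 = (1659 - 7^2)/46 = 1610/46 = 35, a_9 = floor((40 + 7)/35) = 1.
  m_10 = 35*1 - 7 = 28, d_10 = (1659 - 28^2)/35 = 875/35 = 25, a_10 = floor((40 + 28)/25) = 2.
  m_11 = 25*2 - 28 = 22, d_11 = (1659 - 22^2)/25 = 1175/25 = 47, a_11 = floor((40 + 22)/47) = 1.
  m_12 = 47*1 - 22 = 25, d_12 = (1659 - 25^2)/47 = 1034/47 = 22, a_12 = floor((40 + 25)/22) = 2.
  m_13 = 22*2 - 25 = 19, d_13 = (1659 - 19^2)/22 = 1298/22 = 59, a_13 = floor((40 + 19)/59) = 1.
  m_14 = 59*1 - 19 = 40, d_14 = (1659 - 40^2)/59 = 59/59 = 1, a_14 = floor((40 + 40)/1) = 80.
  m_15 = 1*80 - 40 = 40, d_15 = (1659 - 40^2)/1 = 59/1 = 59: (m_15, d_15) = (m_1, d_1) = (40, 59), so from here the quotients repeat a_1, ..., a_14; the period length is 14.
So sqrt(1659) = [40; (1, 2, 1, 2, 1, 1, 26, 1, 1, 2, 1, 2, 1, 80)] with period length k = 14.
k is even, so the fundamental solution of x^2 - 1659y^2 = 1 is (p_{k-1}, q_{k-1}) = (p_13, q_13); compute convergents through index 13.
Convergents (p_i = a_i*p_{i-1} + p_{i-2}, q_i = a_i*q_{i-1} + q_{i-2} with p_{-2}=0, p_{-1}=1, q_{-2}=1, q_{-1}=0):
  i=0: a_0=40, p_0 = 40*1 + 0 = 40, q_0 = 40*0 + 1 = 1.
  i=1: a_1=1, p_1 = 1*40 + 1 = 41, q_1 = 1*1 + 0 = 1.
  i=2: a_2=2, p_2 = 2*41 + 40 = 122, q_2 = 2*1 + 1 = 3.
  i=3: a_3=1, p_3 = 1*122 + 41 = 163, q_3 = 1*3 + 1 = 4.
  i=4: a_4=2, p_4 = 2*163 + 122 = 448, q_4 = 2*4 + 3 = 11.
  i=5: a_5=1, p_5 = 1*448 + 163 = 611, q_5 = 1*11 + 4 = 15.
  i=6: a_6=1, p_6 = 1*611 + 448 = 1059, q_6 = 1*15 + 11 = 26.
  i=7: a_7=26, p_7 = 26*1059 + 611 = 28145, q_7 = 26*26 + 15 = 691.
  i=8: a_8=1, p_8 = 1*28145 + 1059 = 29204, q_8 = 1*691 + 26 = 717.
  i=9: a_9=1, p_9 = 1*29204 + 28145 = 57349, q_9 = 1*717 + 691 = 1408.
  i=10: a_10=2, p_10 = 2*57349 + 29204 = 143902, q_10 = 2*1408 + 717 = 3533.
  i=11: a_11=1, p_11 = 1*143902 + 57349 = 201251, q_11 = 1*3533 + 1408 = 4941.
  i=12: a_12=2, p_12 = 2*201251 + 143902 = 546404, q_12 = 2*4941 + 3533 = 13415.
  i=13: a_13=1, p_13 = 1*546404 + 201251 = 747655, q_13 = 1*13415 + 4941 = 18356.
Check: 747655^2 - 1659*18356^2 = 558987999025 - 558987999024 = 1, so (x, y) = (747655, 18356) solves the equation, and by the theorem it is the least positive solution.

(x, y) = (747655, 18356)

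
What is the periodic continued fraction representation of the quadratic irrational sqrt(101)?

[10; (20)]

Write x_i = (sqrt(101) + m_i)/d_i with (m_0, d_0) = (0, 1). a_0 = floor(sqrt(101)) = 10, since 10^2 = 100 <= 101 < 121 = 11^2.
Iterate m_{i+1} = d_i*a_i - m_i, d_{i+1} = (101 - m_{i+1}^2)/d_i, a_{i+1} = floor((a_0 + m_{i+1})/d_{i+1}):
  m_1 = 1*10 - 0 = 10, d_1 = (101 - 10^2)/1 = 1/1 = 1, a_1 = floor((10 + 10)/1) = 20.
  m_2 = 1*20 - 10 = 10, d_2 = (101 - 10^2)/1 = 1/1 = 1: (m_2, d_2) = (m_1, d_1) = (10, 1), so from here the quotient a_1 repeats; the period length is 1.
Hence the expansion of sqrt(101) is a_0 = 10 followed by the repeating block 20 (period 1).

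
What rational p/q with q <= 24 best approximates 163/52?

47/15

Expand x = 163/52 as a continued fraction with the Euclidean algorithm:
  163 = 3*52 + 7, so a_0 = 3.
  52 = 7*7 + 3, so a_1 = 7.
  7 = 2*3 + 1, so a_2 = 2.
  3 = 3*1 + 0, so a_3 = 3.
so x = [3; 7, 2, 3].
Convergents (p_i = a_i*p_{i-1} + p_{i-2}, q_i = a_i*q_{i-1} + q_{i-2} with p_{-2}=0, p_{-1}=1, q_{-2}=1, q_{-1}=0), until the denominator exceeds 24:
  i=0: a_0=3, p_0 = 3*1 + 0 = 3, q_0 = 3*0 + 1 = 1.
  i=1: a_1=7, p_1 = 7*3 + 1 = 22, q_1 = 7*1 + 0 = 7.
  i=2: a_2=2, p_2 = 2*22 + 3 = 47, q_2 = 2*7 + 1 = 15.
  i=3: a_3=3, p_3 = 3*47 + 22 = 163, q_3 = 3*15 + 7 = 52.
q_3 = 52 > 24, so the last convergent with denominator <= 24 is p_2/q_2 = 47/15.
The closest fraction with denominator <= 24 is either p_2/q_2 or the intermediate fraction (k*p_2 + p_1)/(k*q_2 + q_1) with the largest k >= 1 whose denominator stays <= 24; these approach x as k grows, and every other convergent or intermediate fraction in range is farther away.
Largest k: floor((24 - q_1)/q_2) = floor((24 - 7)/15) = 1.
That gives (1*47 + 22)/(1*15 + 7) = 69/22.
Compare the errors: |x - 47/15| = |163*15 - 47*52|/(52*15) = 1/780, and |x - 69/22| = |163*22 - 69*52|/(52*22) = 2/1144.
Cross-multiplying, 1*1144 = 1144 < 1560 = 2*780, so 1/780 is smaller: the convergent 47/15 is closer to x than 69/22.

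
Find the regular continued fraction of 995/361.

Run the Euclidean algorithm on 995 and 361; the successive quotients are the partial quotients a_0, a_1, ... (each step inverts the fractional part left over by the previous one):
  995 = 2*361 + 273, so a_0 = 2.
  361 = 1*273 + 88, so a_1 = 1.
  273 = 3*88 + 9, so a_2 = 3.
  88 = 9*9 + 7, so a_3 = 9.
  9 = 1*7 + 2, so a_4 = 1.
  7 = 3*2 + 1, so a_5 = 3.
  2 = 2*1 + 0, so a_6 = 2.
The remainder reaches 0 after 7 divisions, so the expansion has 7 partial quotients, read off in order.

[2; 1, 3, 9, 1, 3, 2]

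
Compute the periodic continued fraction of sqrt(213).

Write x_i = (sqrt(213) + m_i)/d_i with (m_0, d_0) = (0, 1). a_0 = floor(sqrt(213)) = 14, since 14^2 = 196 <= 213 < 225 = 15^2.
Iterate m_{i+1} = d_i*a_i - m_i, d_{i+1} = (213 - m_{i+1}^2)/d_i, a_{i+1} = floor((a_0 + m_{i+1})/d_{i+1}):
  m_1 = 1*14 - 0 = 14, d_1 = (213 - 14^2)/1 = 17/1 = 17, a_1 = floor((14 + 14)/17) = 1.
  m_2 = 17*1 - 14 = 3, d_2 = (213 - 3^2)/17 = 204/17 = 12, a_2 = floor((14 + 3)/12) = 1.
  m_3 = 12*1 - 3 = 9, d_3 = (213 - 9^2)/12 = 132/12 = 11, a_3 = floor((14 + 9)/11) = 2.
  m_4 = 11*2 - 9 = 13, d_4 = (213 - 13^2)/11 = 44/11 = 4, a_4 = floor((14 + 13)/4) = 6.
  m_5 = 4*6 - 13 = 11, d_5 = (213 - 11^2)/4 = 92/4 = 23, a_5 = floor((14 + 11)/23) = 1.
  m_6 = 23*1 - 11 = 12, d_6 = (213 - 12^2)/23 = 69/23 = 3, a_6 = floor((14 + 12)/3) = 8.
  m_7 = 3*8 - 12 = 12, d_7 = (213 - 12^2)/3 = 69/3 = 23, a_7 = floor((14 + 12)/23) = 1.
  m_8 = 23*1 - 12 = 11, d_8 = (213 - 11^2)/23 = 92/23 = 4, a_8 = floor((14 + 11)/4) = 6.
  m_9 = 4*6 - 11 = 13, d_9 = (213 - 13^2)/4 = 44/4 = 11, a_9 = floor((14 + 13)/11) = 2.
  m_10 = 11*2 - 13 = 9, d_10 = (213 - 9^2)/11 = 132/11 = 12, a_10 = floor((14 + 9)/12) = 1.
  m_11 = 12*1 - 9 = 3, d_11 = (213 - 3^2)/12 = 204/12 = 17, a_11 = floor((14 + 3)/17) = 1.
  m_12 = 17*1 - 3 = 14, d_12 = (213 - 14^2)/17 = 17/17 = 1, a_12 = floor((14 + 14)/1) = 28.
  m_13 = 1*28 - 14 = 14, d_13 = (213 - 14^2)/1 = 17/1 = 17: (m_13, d_13) = (m_1, d_1) = (14, 17), so from here the quotients repeat a_1, ..., a_12; the period length is 12.
Hence the expansion of sqrt(213) is a_0 = 14 followed by the repeating block 1, 1, 2, 6, 1, 8, 1, 6, 2, 1, 1, 28 (period 12).

[14; (1, 1, 2, 6, 1, 8, 1, 6, 2, 1, 1, 28)]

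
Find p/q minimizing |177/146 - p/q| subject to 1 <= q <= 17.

Expand x = 177/146 as a continued fraction with the Euclidean algorithm:
  177 = 1*146 + 31, so a_0 = 1.
  146 = 4*31 + 22, so a_1 = 4.
  31 = 1*22 + 9, so a_2 = 1.
  22 = 2*9 + 4, so a_3 = 2.
  9 = 2*4 + 1, so a_4 = 2.
  4 = 4*1 + 0, so a_5 = 4.
so x = [1; 4, 1, 2, 2, 4].
Convergents (p_i = a_i*p_{i-1} + p_{i-2}, q_i = a_i*q_{i-1} + q_{i-2} with p_{-2}=0, p_{-1}=1, q_{-2}=1, q_{-1}=0), until the denominator exceeds 17:
  i=0: a_0=1, p_0 = 1*1 + 0 = 1, q_0 = 1*0 + 1 = 1.
  i=1: a_1=4, p_1 = 4*1 + 1 = 5, q_1 = 4*1 + 0 = 4.
  i=2: a_2=1, p_2 = 1*5 + 1 = 6, q_2 = 1*4 + 1 = 5.
  i=3: a_3=2, p_3 = 2*6 + 5 = 17, q_3 = 2*5 + 4 = 14.
  i=4: a_4=2, p_4 = 2*17 + 6 = 40, q_4 = 2*14 + 5 = 33.
q_4 = 33 > 17, so the last convergent with denominator <= 17 is p_3/q_3 = 17/14.
The closest fraction with denominator <= 17 is either p_3/q_3 or the intermediate fraction (k*p_3 + p_2)/(k*q_3 + q_2) with the largest k >= 1 whose denominator stays <= 17; these approach x as k grows, and every other convergent or intermediate fraction in range is farther away.
Largest k: floor((17 - q_2)/q_3) = floor((17 - 5)/14) = 0.
Since k = 0, no intermediate fraction beyond p_3/q_3 has denominator <= 17, so the convergent 17/14 is the closest (its error is |177*14 - 17*146|/(146*14) = 4/2044).

17/14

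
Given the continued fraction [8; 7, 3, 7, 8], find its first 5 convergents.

Using the convergent recurrence p_i = a_i*p_{i-1} + p_{i-2}, q_i = a_i*q_{i-1} + q_{i-2} with p_{-2}=0, p_{-1}=1, q_{-2}=1, q_{-1}=0:
  i=0: a_0=8, p_0 = 8*1 + 0 = 8, q_0 = 8*0 + 1 = 1.
  i=1: a_1=7, p_1 = 7*8 + 1 = 57, q_1 = 7*1 + 0 = 7.
  i=2: a_2=3, p_2 = 3*57 + 8 = 179, q_2 = 3*7 + 1 = 22.
  i=3: a_3=7, p_3 = 7*179 + 57 = 1310, q_3 = 7*22 + 7 = 161.
  i=4: a_4=8, p_4 = 8*1310 + 179 = 10659, q_4 = 8*161 + 22 = 1310.

8/1, 57/7, 179/22, 1310/161, 10659/1310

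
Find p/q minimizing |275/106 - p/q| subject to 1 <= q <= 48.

Expand x = 275/106 as a continued fraction with the Euclidean algorithm:
  275 = 2*106 + 63, so a_0 = 2.
  106 = 1*63 + 43, so a_1 = 1.
  63 = 1*43 + 20, so a_2 = 1.
  43 = 2*20 + 3, so a_3 = 2.
  20 = 6*3 + 2, so a_4 = 6.
  3 = 1*2 + 1, so a_5 = 1.
  2 = 2*1 + 0, so a_6 = 2.
so x = [2; 1, 1, 2, 6, 1, 2].
Convergents (p_i = a_i*p_{i-1} + p_{i-2}, q_i = a_i*q_{i-1} + q_{i-2} with p_{-2}=0, p_{-1}=1, q_{-2}=1, q_{-1}=0), until the denominator exceeds 48:
  i=0: a_0=2, p_0 = 2*1 + 0 = 2, q_0 = 2*0 + 1 = 1.
  i=1: a_1=1, p_1 = 1*2 + 1 = 3, q_1 = 1*1 + 0 = 1.
  i=2: a_2=1, p_2 = 1*3 + 2 = 5, q_2 = 1*1 + 1 = 2.
  i=3: a_3=2, p_3 = 2*5 + 3 = 13, q_3 = 2*2 + 1 = 5.
  i=4: a_4=6, p_4 = 6*13 + 5 = 83, q_4 = 6*5 + 2 = 32.
  i=5: a_5=1, p_5 = 1*83 + 13 = 96, q_5 = 1*32 + 5 = 37.
  i=6: a_6=2, p_6 = 2*96 + 83 = 275, q_6 = 2*37 + 32 = 106.
q_6 = 106 > 48, so the last convergent with denominator <= 48 is p_5/q_5 = 96/37.
The closest fraction with denominator <= 48 is either p_5/q_5 or the intermediate fraction (k*p_5 + p_4)/(k*q_5 + q_4) with the largest k >= 1 whose denominator stays <= 48; these approach x as k grows, and every other convergent or intermediate fraction in range is farther away.
Largest k: floor((48 - q_4)/q_5) = floor((48 - 32)/37) = 0.
Since k = 0, no intermediate fraction beyond p_5/q_5 has denominator <= 48, so the convergent 96/37 is the closest (its error is |275*37 - 96*106|/(106*37) = 1/3922).

96/37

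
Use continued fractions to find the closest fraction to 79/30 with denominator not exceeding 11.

Expand x = 79/30 as a continued fraction with the Euclidean algorithm:
  79 = 2*30 + 19, so a_0 = 2.
  30 = 1*19 + 11, so a_1 = 1.
  19 = 1*11 + 8, so a_2 = 1.
  11 = 1*8 + 3, so a_3 = 1.
  8 = 2*3 + 2, so a_4 = 2.
  3 = 1*2 + 1, so a_5 = 1.
  2 = 2*1 + 0, so a_6 = 2.
so x = [2; 1, 1, 1, 2, 1, 2].
Convergents (p_i = a_i*p_{i-1} + p_{i-2}, q_i = a_i*q_{i-1} + q_{i-2} with p_{-2}=0, p_{-1}=1, q_{-2}=1, q_{-1}=0), until the denominator exceeds 11:
  i=0: a_0=2, p_0 = 2*1 + 0 = 2, q_0 = 2*0 + 1 = 1.
  i=1: a_1=1, p_1 = 1*2 + 1 = 3, q_1 = 1*1 + 0 = 1.
  i=2: a_2=1, p_2 = 1*3 + 2 = 5, q_2 = 1*1 + 1 = 2.
  i=3: a_3=1, p_3 = 1*5 + 3 = 8, q_3 = 1*2 + 1 = 3.
  i=4: a_4=2, p_4 = 2*8 + 5 = 21, q_4 = 2*3 + 2 = 8.
  i=5: a_5=1, p_5 = 1*21 + 8 = 29, q_5 = 1*8 + 3 = 11.
  i=6: a_6=2, p_6 = 2*29 + 21 = 79, q_6 = 2*11 + 8 = 30.
q_6 = 30 > 11, so the last convergent with denominator <= 11 is p_5/q_5 = 29/11.
The closest fraction with denominator <= 11 is either p_5/q_5 or the intermediate fraction (k*p_5 + p_4)/(k*q_5 + q_4) with the largest k >= 1 whose denominator stays <= 11; these approach x as k grows, and every other convergent or intermediate fraction in range is farther away.
Largest k: floor((11 - q_4)/q_5) = floor((11 - 8)/11) = 0.
Since k = 0, no intermediate fraction beyond p_5/q_5 has denominator <= 11, so the convergent 29/11 is the closest (its error is |79*11 - 29*30|/(30*11) = 1/330).

29/11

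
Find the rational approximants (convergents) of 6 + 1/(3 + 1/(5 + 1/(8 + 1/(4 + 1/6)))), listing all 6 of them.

6/1, 19/3, 101/16, 827/131, 3409/540, 21281/3371

Using the convergent recurrence p_i = a_i*p_{i-1} + p_{i-2}, q_i = a_i*q_{i-1} + q_{i-2} with p_{-2}=0, p_{-1}=1, q_{-2}=1, q_{-1}=0:
  i=0: a_0=6, p_0 = 6*1 + 0 = 6, q_0 = 6*0 + 1 = 1.
  i=1: a_1=3, p_1 = 3*6 + 1 = 19, q_1 = 3*1 + 0 = 3.
  i=2: a_2=5, p_2 = 5*19 + 6 = 101, q_2 = 5*3 + 1 = 16.
  i=3: a_3=8, p_3 = 8*101 + 19 = 827, q_3 = 8*16 + 3 = 131.
  i=4: a_4=4, p_4 = 4*827 + 101 = 3409, q_4 = 4*131 + 16 = 540.
  i=5: a_5=6, p_5 = 6*3409 + 827 = 21281, q_5 = 6*540 + 131 = 3371.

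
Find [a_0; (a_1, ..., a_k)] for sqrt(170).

Write x_i = (sqrt(170) + m_i)/d_i with (m_0, d_0) = (0, 1). a_0 = floor(sqrt(170)) = 13, since 13^2 = 169 <= 170 < 196 = 14^2.
Iterate m_{i+1} = d_i*a_i - m_i, d_{i+1} = (170 - m_{i+1}^2)/d_i, a_{i+1} = floor((a_0 + m_{i+1})/d_{i+1}):
  m_1 = 1*13 - 0 = 13, d_1 = (170 - 13^2)/1 = 1/1 = 1, a_1 = floor((13 + 13)/1) = 26.
  m_2 = 1*26 - 13 = 13, d_2 = (170 - 13^2)/1 = 1/1 = 1: (m_2, d_2) = (m_1, d_1) = (13, 1), so from here the quotient a_1 repeats; the period length is 1.
Hence the expansion of sqrt(170) is a_0 = 13 followed by the repeating block 26 (period 1).

[13; (26)]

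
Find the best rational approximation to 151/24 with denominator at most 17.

107/17

Expand x = 151/24 as a continued fraction with the Euclidean algorithm:
  151 = 6*24 + 7, so a_0 = 6.
  24 = 3*7 + 3, so a_1 = 3.
  7 = 2*3 + 1, so a_2 = 2.
  3 = 3*1 + 0, so a_3 = 3.
so x = [6; 3, 2, 3].
Convergents (p_i = a_i*p_{i-1} + p_{i-2}, q_i = a_i*q_{i-1} + q_{i-2} with p_{-2}=0, p_{-1}=1, q_{-2}=1, q_{-1}=0), until the denominator exceeds 17:
  i=0: a_0=6, p_0 = 6*1 + 0 = 6, q_0 = 6*0 + 1 = 1.
  i=1: a_1=3, p_1 = 3*6 + 1 = 19, q_1 = 3*1 + 0 = 3.
  i=2: a_2=2, p_2 = 2*19 + 6 = 44, q_2 = 2*3 + 1 = 7.
  i=3: a_3=3, p_3 = 3*44 + 19 = 151, q_3 = 3*7 + 3 = 24.
q_3 = 24 > 17, so the last convergent with denominator <= 17 is p_2/q_2 = 44/7.
The closest fraction with denominator <= 17 is either p_2/q_2 or the intermediate fraction (k*p_2 + p_1)/(k*q_2 + q_1) with the largest k >= 1 whose denominator stays <= 17; these approach x as k grows, and every other convergent or intermediate fraction in range is farther away.
Largest k: floor((17 - q_1)/q_2) = floor((17 - 3)/7) = 2.
That gives (2*44 + 19)/(2*7 + 3) = 107/17.
Compare the errors: |x - 44/7| = |151*7 - 44*24|/(24*7) = 1/168, and |x - 107/17| = |151*17 - 107*24|/(24*17) = 1/408.
Cross-multiplying, 1*168 = 168 < 408 = 1*408, so 1/408 is smaller: the intermediate fraction 107/17 is closer to x than 44/7.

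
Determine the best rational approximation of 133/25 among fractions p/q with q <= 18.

85/16

Expand x = 133/25 as a continued fraction with the Euclidean algorithm:
  133 = 5*25 + 8, so a_0 = 5.
  25 = 3*8 + 1, so a_1 = 3.
  8 = 8*1 + 0, so a_2 = 8.
so x = [5; 3, 8].
Convergents (p_i = a_i*p_{i-1} + p_{i-2}, q_i = a_i*q_{i-1} + q_{i-2} with p_{-2}=0, p_{-1}=1, q_{-2}=1, q_{-1}=0), until the denominator exceeds 18:
  i=0: a_0=5, p_0 = 5*1 + 0 = 5, q_0 = 5*0 + 1 = 1.
  i=1: a_1=3, p_1 = 3*5 + 1 = 16, q_1 = 3*1 + 0 = 3.
  i=2: a_2=8, p_2 = 8*16 + 5 = 133, q_2 = 8*3 + 1 = 25.
q_2 = 25 > 18, so the last convergent with denominator <= 18 is p_1/q_1 = 16/3.
The closest fraction with denominator <= 18 is either p_1/q_1 or the intermediate fraction (k*p_1 + p_0)/(k*q_1 + q_0) with the largest k >= 1 whose denominator stays <= 18; these approach x as k grows, and every other convergent or intermediate fraction in range is farther away.
Largest k: floor((18 - q_0)/q_1) = floor((18 - 1)/3) = 5.
That gives (5*16 + 5)/(5*3 + 1) = 85/16.
Compare the errors: |x - 16/3| = |133*3 - 16*25|/(25*3) = 1/75, and |x - 85/16| = |133*16 - 85*25|/(25*16) = 3/400.
Cross-multiplying, 3*75 = 225 < 400 = 1*400, so 3/400 is smaller: the intermediate fraction 85/16 is closer to x than 16/3.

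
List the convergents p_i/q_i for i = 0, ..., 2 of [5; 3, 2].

Using the convergent recurrence p_i = a_i*p_{i-1} + p_{i-2}, q_i = a_i*q_{i-1} + q_{i-2} with p_{-2}=0, p_{-1}=1, q_{-2}=1, q_{-1}=0:
  i=0: a_0=5, p_0 = 5*1 + 0 = 5, q_0 = 5*0 + 1 = 1.
  i=1: a_1=3, p_1 = 3*5 + 1 = 16, q_1 = 3*1 + 0 = 3.
  i=2: a_2=2, p_2 = 2*16 + 5 = 37, q_2 = 2*3 + 1 = 7.

5/1, 16/3, 37/7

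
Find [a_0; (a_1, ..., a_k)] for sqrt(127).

Write x_i = (sqrt(127) + m_i)/d_i with (m_0, d_0) = (0, 1). a_0 = floor(sqrt(127)) = 11, since 11^2 = 121 <= 127 < 144 = 12^2.
Iterate m_{i+1} = d_i*a_i - m_i, d_{i+1} = (127 - m_{i+1}^2)/d_i, a_{i+1} = floor((a_0 + m_{i+1})/d_{i+1}):
  m_1 = 1*11 - 0 = 11, d_1 = (127 - 11^2)/1 = 6/1 = 6, a_1 = floor((11 + 11)/6) = 3.
  m_2 = 6*3 - 11 = 7, d_2 = (127 - 7^2)/6 = 78/6 = 13, a_2 = floor((11 + 7)/13) = 1.
  m_3 = 13*1 - 7 = 6, d_3 = (127 - 6^2)/13 = 91/13 = 7, a_3 = floor((11 + 6)/7) = 2.
  m_4 = 7*2 - 6 = 8, d_4 = (127 - 8^2)/7 = 63/7 = 9, a_4 = floor((11 + 8)/9) = 2.
  m_5 = 9*2 - 8 = 10, d_5 = (127 - 10^2)/9 = 27/9 = 3, a_5 = floor((11 + 10)/3) = 7.
  m_6 = 3*7 - 10 = 11, d_6 = (127 - 11^2)/3 = 6/3 = 2, a_6 = floor((11 + 11)/2) = 11.
  m_7 = 2*11 - 11 = 11, d_7 = (127 - 11^2)/2 = 6/2 = 3, a_7 = floor((11 + 11)/3) = 7.
  m_8 = 3*7 - 11 = 10, d_8 = (127 - 10^2)/3 = 27/3 = 9, a_8 = floor((11 + 10)/9) = 2.
  m_9 = 9*2 - 10 = 8, d_9 = (127 - 8^2)/9 = 63/9 = 7, a_9 = floor((11 + 8)/7) = 2.
  m_10 = 7*2 - 8 = 6, d_10 = (127 - 6^2)/7 = 91/7 = 13, a_10 = floor((11 + 6)/13) = 1.
  m_11 = 13*1 - 6 = 7, d_11 = (127 - 7^2)/13 = 78/13 = 6, a_11 = floor((11 + 7)/6) = 3.
  m_12 = 6*3 - 7 = 11, d_12 = (127 - 11^2)/6 = 6/6 = 1, a_12 = floor((11 + 11)/1) = 22.
  m_13 = 1*22 - 11 = 11, d_13 = (127 - 11^2)/1 = 6/1 = 6: (m_13, d_13) = (m_1, d_1) = (11, 6), so from here the quotients repeat a_1, ..., a_12; the period length is 12.
Hence the expansion of sqrt(127) is a_0 = 11 followed by the repeating block 3, 1, 2, 2, 7, 11, 7, 2, 2, 1, 3, 22 (period 12).

[11; (3, 1, 2, 2, 7, 11, 7, 2, 2, 1, 3, 22)]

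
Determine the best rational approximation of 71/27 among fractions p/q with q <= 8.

Expand x = 71/27 as a continued fraction with the Euclidean algorithm:
  71 = 2*27 + 17, so a_0 = 2.
  27 = 1*17 + 10, so a_1 = 1.
  17 = 1*10 + 7, so a_2 = 1.
  10 = 1*7 + 3, so a_3 = 1.
  7 = 2*3 + 1, so a_4 = 2.
  3 = 3*1 + 0, so a_5 = 3.
so x = [2; 1, 1, 1, 2, 3].
Convergents (p_i = a_i*p_{i-1} + p_{i-2}, q_i = a_i*q_{i-1} + q_{i-2} with p_{-2}=0, p_{-1}=1, q_{-2}=1, q_{-1}=0), until the denominator exceeds 8:
  i=0: a_0=2, p_0 = 2*1 + 0 = 2, q_0 = 2*0 + 1 = 1.
  i=1: a_1=1, p_1 = 1*2 + 1 = 3, q_1 = 1*1 + 0 = 1.
  i=2: a_2=1, p_2 = 1*3 + 2 = 5, q_2 = 1*1 + 1 = 2.
  i=3: a_3=1, p_3 = 1*5 + 3 = 8, q_3 = 1*2 + 1 = 3.
  i=4: a_4=2, p_4 = 2*8 + 5 = 21, q_4 = 2*3 + 2 = 8.
  i=5: a_5=3, p_5 = 3*21 + 8 = 71, q_5 = 3*8 + 3 = 27.
q_5 = 27 > 8, so the last convergent with denominator <= 8 is p_4/q_4 = 21/8.
The closest fraction with denominator <= 8 is either p_4/q_4 or the intermediate fraction (k*p_4 + p_3)/(k*q_4 + q_3) with the largest k >= 1 whose denominator stays <= 8; these approach x as k grows, and every other convergent or intermediate fraction in range is farther away.
Largest k: floor((8 - q_3)/q_4) = floor((8 - 3)/8) = 0.
Since k = 0, no intermediate fraction beyond p_4/q_4 has denominator <= 8, so the convergent 21/8 is the closest (its error is |71*8 - 21*27|/(27*8) = 1/216).

21/8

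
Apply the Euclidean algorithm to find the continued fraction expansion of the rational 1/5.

[0; 5]

Run the Euclidean algorithm on 1 and 5; the successive quotients are the partial quotients a_0, a_1, ... (each step inverts the fractional part left over by the previous one):
  1 = 0*5 + 1, so a_0 = 0.
  5 = 5*1 + 0, so a_1 = 5.
The remainder reaches 0 after 2 divisions, so the expansion has 2 partial quotients, read off in order.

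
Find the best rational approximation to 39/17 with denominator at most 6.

Expand x = 39/17 as a continued fraction with the Euclidean algorithm:
  39 = 2*17 + 5, so a_0 = 2.
  17 = 3*5 + 2, so a_1 = 3.
  5 = 2*2 + 1, so a_2 = 2.
  2 = 2*1 + 0, so a_3 = 2.
so x = [2; 3, 2, 2].
Convergents (p_i = a_i*p_{i-1} + p_{i-2}, q_i = a_i*q_{i-1} + q_{i-2} with p_{-2}=0, p_{-1}=1, q_{-2}=1, q_{-1}=0), until the denominator exceeds 6:
  i=0: a_0=2, p_0 = 2*1 + 0 = 2, q_0 = 2*0 + 1 = 1.
  i=1: a_1=3, p_1 = 3*2 + 1 = 7, q_1 = 3*1 + 0 = 3.
  i=2: a_2=2, p_2 = 2*7 + 2 = 16, q_2 = 2*3 + 1 = 7.
q_2 = 7 > 6, so the last convergent with denominator <= 6 is p_1/q_1 = 7/3.
The closest fraction with denominator <= 6 is either p_1/q_1 or the intermediate fraction (k*p_1 + p_0)/(k*q_1 + q_0) with the largest k >= 1 whose denominator stays <= 6; these approach x as k grows, and every other convergent or intermediate fraction in range is farther away.
Largest k: floor((6 - q_0)/q_1) = floor((6 - 1)/3) = 1.
That gives (1*7 + 2)/(1*3 + 1) = 9/4.
Compare the errors: |x - 7/3| = |39*3 - 7*17|/(17*3) = 2/51, and |x - 9/4| = |39*4 - 9*17|/(17*4) = 3/68.
Cross-multiplying, 2*68 = 136 < 153 = 3*51, so 2/51 is smaller: the convergent 7/3 is closer to x than 9/4.

7/3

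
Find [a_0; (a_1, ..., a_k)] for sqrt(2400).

[48; (1, 96)]

Write x_i = (sqrt(2400) + m_i)/d_i with (m_0, d_0) = (0, 1). a_0 = floor(sqrt(2400)) = 48, since 48^2 = 2304 <= 2400 < 2401 = 49^2.
Iterate m_{i+1} = d_i*a_i - m_i, d_{i+1} = (2400 - m_{i+1}^2)/d_i, a_{i+1} = floor((a_0 + m_{i+1})/d_{i+1}):
  m_1 = 1*48 - 0 = 48, d_1 = (2400 - 48^2)/1 = 96/1 = 96, a_1 = floor((48 + 48)/96) = 1.
  m_2 = 96*1 - 48 = 48, d_2 = (2400 - 48^2)/96 = 96/96 = 1, a_2 = floor((48 + 48)/1) = 96.
  m_3 = 1*96 - 48 = 48, d_3 = (2400 - 48^2)/1 = 96/1 = 96: (m_3, d_3) = (m_1, d_1) = (48, 96), so from here the quotients repeat a_1, a_2; the period length is 2.
Hence the expansion of sqrt(2400) is a_0 = 48 followed by the repeating block 1, 96 (period 2).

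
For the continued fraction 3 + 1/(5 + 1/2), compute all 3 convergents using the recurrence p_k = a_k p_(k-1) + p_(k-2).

Using the convergent recurrence p_i = a_i*p_{i-1} + p_{i-2}, q_i = a_i*q_{i-1} + q_{i-2} with p_{-2}=0, p_{-1}=1, q_{-2}=1, q_{-1}=0:
  i=0: a_0=3, p_0 = 3*1 + 0 = 3, q_0 = 3*0 + 1 = 1.
  i=1: a_1=5, p_1 = 5*3 + 1 = 16, q_1 = 5*1 + 0 = 5.
  i=2: a_2=2, p_2 = 2*16 + 3 = 35, q_2 = 2*5 + 1 = 11.

3/1, 16/5, 35/11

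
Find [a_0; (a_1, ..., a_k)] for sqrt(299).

[17; (3, 2, 3, 34)]

Write x_i = (sqrt(299) + m_i)/d_i with (m_0, d_0) = (0, 1). a_0 = floor(sqrt(299)) = 17, since 17^2 = 289 <= 299 < 324 = 18^2.
Iterate m_{i+1} = d_i*a_i - m_i, d_{i+1} = (299 - m_{i+1}^2)/d_i, a_{i+1} = floor((a_0 + m_{i+1})/d_{i+1}):
  m_1 = 1*17 - 0 = 17, d_1 = (299 - 17^2)/1 = 10/1 = 10, a_1 = floor((17 + 17)/10) = 3.
  m_2 = 10*3 - 17 = 13, d_2 = (299 - 13^2)/10 = 130/10 = 13, a_2 = floor((17 + 13)/13) = 2.
  m_3 = 13*2 - 13 = 13, d_3 = (299 - 13^2)/13 = 130/13 = 10, a_3 = floor((17 + 13)/10) = 3.
  m_4 = 10*3 - 13 = 17, d_4 = (299 - 17^2)/10 = 10/10 = 1, a_4 = floor((17 + 17)/1) = 34.
  m_5 = 1*34 - 17 = 17, d_5 = (299 - 17^2)/1 = 10/1 = 10: (m_5, d_5) = (m_1, d_1) = (17, 10), so from here the quotients repeat a_1, ..., a_4; the period length is 4.
Hence the expansion of sqrt(299) is a_0 = 17 followed by the repeating block 3, 2, 3, 34 (period 4).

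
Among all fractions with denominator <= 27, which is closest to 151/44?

79/23

Expand x = 151/44 as a continued fraction with the Euclidean algorithm:
  151 = 3*44 + 19, so a_0 = 3.
  44 = 2*19 + 6, so a_1 = 2.
  19 = 3*6 + 1, so a_2 = 3.
  6 = 6*1 + 0, so a_3 = 6.
so x = [3; 2, 3, 6].
Convergents (p_i = a_i*p_{i-1} + p_{i-2}, q_i = a_i*q_{i-1} + q_{i-2} with p_{-2}=0, p_{-1}=1, q_{-2}=1, q_{-1}=0), until the denominator exceeds 27:
  i=0: a_0=3, p_0 = 3*1 + 0 = 3, q_0 = 3*0 + 1 = 1.
  i=1: a_1=2, p_1 = 2*3 + 1 = 7, q_1 = 2*1 + 0 = 2.
  i=2: a_2=3, p_2 = 3*7 + 3 = 24, q_2 = 3*2 + 1 = 7.
  i=3: a_3=6, p_3 = 6*24 + 7 = 151, q_3 = 6*7 + 2 = 44.
q_3 = 44 > 27, so the last convergent with denominator <= 27 is p_2/q_2 = 24/7.
The closest fraction with denominator <= 27 is either p_2/q_2 or the intermediate fraction (k*p_2 + p_1)/(k*q_2 + q_1) with the largest k >= 1 whose denominator stays <= 27; these approach x as k grows, and every other convergent or intermediate fraction in range is farther away.
Largest k: floor((27 - q_1)/q_2) = floor((27 - 2)/7) = 3.
That gives (3*24 + 7)/(3*7 + 2) = 79/23.
Compare the errors: |x - 24/7| = |151*7 - 24*44|/(44*7) = 1/308, and |x - 79/23| = |151*23 - 79*44|/(44*23) = 3/1012.
Cross-multiplying, 3*308 = 924 < 1012 = 1*1012, so 3/1012 is smaller: the intermediate fraction 79/23 is closer to x than 24/7.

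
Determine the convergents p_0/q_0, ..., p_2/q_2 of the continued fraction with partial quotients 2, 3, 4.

Using the convergent recurrence p_i = a_i*p_{i-1} + p_{i-2}, q_i = a_i*q_{i-1} + q_{i-2} with p_{-2}=0, p_{-1}=1, q_{-2}=1, q_{-1}=0:
  i=0: a_0=2, p_0 = 2*1 + 0 = 2, q_0 = 2*0 + 1 = 1.
  i=1: a_1=3, p_1 = 3*2 + 1 = 7, q_1 = 3*1 + 0 = 3.
  i=2: a_2=4, p_2 = 4*7 + 2 = 30, q_2 = 4*3 + 1 = 13.

2/1, 7/3, 30/13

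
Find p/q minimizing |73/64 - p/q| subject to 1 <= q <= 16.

Expand x = 73/64 as a continued fraction with the Euclidean algorithm:
  73 = 1*64 + 9, so a_0 = 1.
  64 = 7*9 + 1, so a_1 = 7.
  9 = 9*1 + 0, so a_2 = 9.
so x = [1; 7, 9].
Convergents (p_i = a_i*p_{i-1} + p_{i-2}, q_i = a_i*q_{i-1} + q_{i-2} with p_{-2}=0, p_{-1}=1, q_{-2}=1, q_{-1}=0), until the denominator exceeds 16:
  i=0: a_0=1, p_0 = 1*1 + 0 = 1, q_0 = 1*0 + 1 = 1.
  i=1: a_1=7, p_1 = 7*1 + 1 = 8, q_1 = 7*1 + 0 = 7.
  i=2: a_2=9, p_2 = 9*8 + 1 = 73, q_2 = 9*7 + 1 = 64.
q_2 = 64 > 16, so the last convergent with denominator <= 16 is p_1/q_1 = 8/7.
The closest fraction with denominator <= 16 is either p_1/q_1 or the intermediate fraction (k*p_1 + p_0)/(k*q_1 + q_0) with the largest k >= 1 whose denominator stays <= 16; these approach x as k grows, and every other convergent or intermediate fraction in range is farther away.
Largest k: floor((16 - q_0)/q_1) = floor((16 - 1)/7) = 2.
That gives (2*8 + 1)/(2*7 + 1) = 17/15.
Compare the errors: |x - 8/7| = |73*7 - 8*64|/(64*7) = 1/448, and |x - 17/15| = |73*15 - 17*64|/(64*15) = 7/960.
Cross-multiplying, 1*960 = 960 < 3136 = 7*448, so 1/448 is smaller: the convergent 8/7 is closer to x than 17/15.

8/7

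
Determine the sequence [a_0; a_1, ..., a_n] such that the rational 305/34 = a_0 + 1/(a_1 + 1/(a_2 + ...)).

Run the Euclidean algorithm on 305 and 34; the successive quotients are the partial quotients a_0, a_1, ... (each step inverts the fractional part left over by the previous one):
  305 = 8*34 + 33, so a_0 = 8.
  34 = 1*33 + 1, so a_1 = 1.
  33 = 33*1 + 0, so a_2 = 33.
The remainder reaches 0 after 3 divisions, so the expansion has 3 partial quotients, read off in order.

[8; 1, 33]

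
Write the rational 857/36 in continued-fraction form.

[23; 1, 4, 7]

Run the Euclidean algorithm on 857 and 36; the successive quotients are the partial quotients a_0, a_1, ... (each step inverts the fractional part left over by the previous one):
  857 = 23*36 + 29, so a_0 = 23.
  36 = 1*29 + 7, so a_1 = 1.
  29 = 4*7 + 1, so a_2 = 4.
  7 = 7*1 + 0, so a_3 = 7.
The remainder reaches 0 after 4 divisions, so the expansion has 4 partial quotients, read off in order.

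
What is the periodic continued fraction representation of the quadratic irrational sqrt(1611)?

[40; (7, 3, 1, 1, 39, 1, 1, 3, 7, 80)]

Write x_i = (sqrt(1611) + m_i)/d_i with (m_0, d_0) = (0, 1). a_0 = floor(sqrt(1611)) = 40, since 40^2 = 1600 <= 1611 < 1681 = 41^2.
Iterate m_{i+1} = d_i*a_i - m_i, d_{i+1} = (1611 - m_{i+1}^2)/d_i, a_{i+1} = floor((a_0 + m_{i+1})/d_{i+1}):
  m_1 = 1*40 - 0 = 40, d_1 = (1611 - 40^2)/1 = 11/1 = 11, a_1 = floor((40 + 40)/11) = 7.
  m_2 = 11*7 - 40 = 37, d_2 = (1611 - 37^2)/11 = 242/11 = 22, a_2 = floor((40 + 37)/22) = 3.
  m_3 = 22*3 - 37 = 29, d_3 = (1611 - 29^2)/22 = 770/22 = 35, a_3 = floor((40 + 29)/35) = 1.
  m_4 = 35*1 - 29 = 6, d_4 = (1611 - 6^2)/35 = 1575/35 = 45, a_4 = floor((40 + 6)/45) = 1.
  m_5 = 45*1 - 6 = 39, d_5 = (1611 - 39^2)/45 = 90/45 = 2, a_5 = floor((40 + 39)/2) = 39.
  m_6 = 2*39 - 39 = 39, d_6 = (1611 - 39^2)/2 = 90/2 = 45, a_6 = floor((40 + 39)/45) = 1.
  m_7 = 45*1 - 39 = 6, d_7 = (1611 - 6^2)/45 = 1575/45 = 35, a_7 = floor((40 + 6)/35) = 1.
  m_8 = 35*1 - 6 = 29, d_8 = (1611 - 29^2)/35 = 770/35 = 22, a_8 = floor((40 + 29)/22) = 3.
  m_9 = 22*3 - 29 = 37, d_9 = (1611 - 37^2)/22 = 242/22 = 11, a_9 = floor((40 + 37)/11) = 7.
  m_10 = 11*7 - 37 = 40, d_10 = (1611 - 40^2)/11 = 11/11 = 1, a_10 = floor((40 + 40)/1) = 80.
  m_11 = 1*80 - 40 = 40, d_11 = (1611 - 40^2)/1 = 11/1 = 11: (m_11, d_11) = (m_1, d_1) = (40, 11), so from here the quotients repeat a_1, ..., a_10; the period length is 10.
Hence the expansion of sqrt(1611) is a_0 = 40 followed by the repeating block 7, 3, 1, 1, 39, 1, 1, 3, 7, 80 (period 10).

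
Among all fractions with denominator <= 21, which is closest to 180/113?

27/17

Expand x = 180/113 as a continued fraction with the Euclidean algorithm:
  180 = 1*113 + 67, so a_0 = 1.
  113 = 1*67 + 46, so a_1 = 1.
  67 = 1*46 + 21, so a_2 = 1.
  46 = 2*21 + 4, so a_3 = 2.
  21 = 5*4 + 1, so a_4 = 5.
  4 = 4*1 + 0, so a_5 = 4.
so x = [1; 1, 1, 2, 5, 4].
Convergents (p_i = a_i*p_{i-1} + p_{i-2}, q_i = a_i*q_{i-1} + q_{i-2} with p_{-2}=0, p_{-1}=1, q_{-2}=1, q_{-1}=0), until the denominator exceeds 21:
  i=0: a_0=1, p_0 = 1*1 + 0 = 1, q_0 = 1*0 + 1 = 1.
  i=1: a_1=1, p_1 = 1*1 + 1 = 2, q_1 = 1*1 + 0 = 1.
  i=2: a_2=1, p_2 = 1*2 + 1 = 3, q_2 = 1*1 + 1 = 2.
  i=3: a_3=2, p_3 = 2*3 + 2 = 8, q_3 = 2*2 + 1 = 5.
  i=4: a_4=5, p_4 = 5*8 + 3 = 43, q_4 = 5*5 + 2 = 27.
q_4 = 27 > 21, so the last convergent with denominator <= 21 is p_3/q_3 = 8/5.
The closest fraction with denominator <= 21 is either p_3/q_3 or the intermediate fraction (k*p_3 + p_2)/(k*q_3 + q_2) with the largest k >= 1 whose denominator stays <= 21; these approach x as k grows, and every other convergent or intermediate fraction in range is farther away.
Largest k: floor((21 - q_2)/q_3) = floor((21 - 2)/5) = 3.
That gives (3*8 + 3)/(3*5 + 2) = 27/17.
Compare the errors: |x - 8/5| = |180*5 - 8*113|/(113*5) = 4/565, and |x - 27/17| = |180*17 - 27*113|/(113*17) = 9/1921.
Cross-multiplying, 9*565 = 5085 < 7684 = 4*1921, so 9/1921 is smaller: the intermediate fraction 27/17 is closer to x than 8/5.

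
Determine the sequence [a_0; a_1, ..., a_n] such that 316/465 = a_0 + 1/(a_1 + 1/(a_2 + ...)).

Run the Euclidean algorithm on 316 and 465; the successive quotients are the partial quotients a_0, a_1, ... (each step inverts the fractional part left over by the previous one):
  316 = 0*465 + 316, so a_0 = 0.
  465 = 1*316 + 149, so a_1 = 1.
  316 = 2*149 + 18, so a_2 = 2.
  149 = 8*18 + 5, so a_3 = 8.
  18 = 3*5 + 3, so a_4 = 3.
  5 = 1*3 + 2, so a_5 = 1.
  3 = 1*2 + 1, so a_6 = 1.
  2 = 2*1 + 0, so a_7 = 2.
The remainder reaches 0 after 8 divisions, so the expansion has 8 partial quotients, read off in order.

[0; 1, 2, 8, 3, 1, 1, 2]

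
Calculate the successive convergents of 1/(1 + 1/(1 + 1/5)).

Using the convergent recurrence p_i = a_i*p_{i-1} + p_{i-2}, q_i = a_i*q_{i-1} + q_{i-2} with p_{-2}=0, p_{-1}=1, q_{-2}=1, q_{-1}=0:
  i=0: a_0=0, p_0 = 0*1 + 0 = 0, q_0 = 0*0 + 1 = 1.
  i=1: a_1=1, p_1 = 1*0 + 1 = 1, q_1 = 1*1 + 0 = 1.
  i=2: a_2=1, p_2 = 1*1 + 0 = 1, q_2 = 1*1 + 1 = 2.
  i=3: a_3=5, p_3 = 5*1 + 1 = 6, q_3 = 5*2 + 1 = 11.

0/1, 1/1, 1/2, 6/11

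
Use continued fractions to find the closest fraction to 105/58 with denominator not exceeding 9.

Expand x = 105/58 as a continued fraction with the Euclidean algorithm:
  105 = 1*58 + 47, so a_0 = 1.
  58 = 1*47 + 11, so a_1 = 1.
  47 = 4*11 + 3, so a_2 = 4.
  11 = 3*3 + 2, so a_3 = 3.
  3 = 1*2 + 1, so a_4 = 1.
  2 = 2*1 + 0, so a_5 = 2.
so x = [1; 1, 4, 3, 1, 2].
Convergents (p_i = a_i*p_{i-1} + p_{i-2}, q_i = a_i*q_{i-1} + q_{i-2} with p_{-2}=0, p_{-1}=1, q_{-2}=1, q_{-1}=0), until the denominator exceeds 9:
  i=0: a_0=1, p_0 = 1*1 + 0 = 1, q_0 = 1*0 + 1 = 1.
  i=1: a_1=1, p_1 = 1*1 + 1 = 2, q_1 = 1*1 + 0 = 1.
  i=2: a_2=4, p_2 = 4*2 + 1 = 9, q_2 = 4*1 + 1 = 5.
  i=3: a_3=3, p_3 = 3*9 + 2 = 29, q_3 = 3*5 + 1 = 16.
q_3 = 16 > 9, so the last convergent with denominator <= 9 is p_2/q_2 = 9/5.
The closest fraction with denominator <= 9 is either p_2/q_2 or the intermediate fraction (k*p_2 + p_1)/(k*q_2 + q_1) with the largest k >= 1 whose denominator stays <= 9; these approach x as k grows, and every other convergent or intermediate fraction in range is farther away.
Largest k: floor((9 - q_1)/q_2) = floor((9 - 1)/5) = 1.
That gives (1*9 + 2)/(1*5 + 1) = 11/6.
Compare the errors: |x - 9/5| = |105*5 - 9*58|/(58*5) = 3/290, and |x - 11/6| = |105*6 - 11*58|/(58*6) = 8/348.
Cross-multiplying, 3*348 = 1044 < 2320 = 8*290, so 3/290 is smaller: the convergent 9/5 is closer to x than 11/6.

9/5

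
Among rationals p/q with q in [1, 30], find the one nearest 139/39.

82/23

Expand x = 139/39 as a continued fraction with the Euclidean algorithm:
  139 = 3*39 + 22, so a_0 = 3.
  39 = 1*22 + 17, so a_1 = 1.
  22 = 1*17 + 5, so a_2 = 1.
  17 = 3*5 + 2, so a_3 = 3.
  5 = 2*2 + 1, so a_4 = 2.
  2 = 2*1 + 0, so a_5 = 2.
so x = [3; 1, 1, 3, 2, 2].
Convergents (p_i = a_i*p_{i-1} + p_{i-2}, q_i = a_i*q_{i-1} + q_{i-2} with p_{-2}=0, p_{-1}=1, q_{-2}=1, q_{-1}=0), until the denominator exceeds 30:
  i=0: a_0=3, p_0 = 3*1 + 0 = 3, q_0 = 3*0 + 1 = 1.
  i=1: a_1=1, p_1 = 1*3 + 1 = 4, q_1 = 1*1 + 0 = 1.
  i=2: a_2=1, p_2 = 1*4 + 3 = 7, q_2 = 1*1 + 1 = 2.
  i=3: a_3=3, p_3 = 3*7 + 4 = 25, q_3 = 3*2 + 1 = 7.
  i=4: a_4=2, p_4 = 2*25 + 7 = 57, q_4 = 2*7 + 2 = 16.
  i=5: a_5=2, p_5 = 2*57 + 25 = 139, q_5 = 2*16 + 7 = 39.
q_5 = 39 > 30, so the last convergent with denominator <= 30 is p_4/q_4 = 57/16.
The closest fraction with denominator <= 30 is either p_4/q_4 or the intermediate fraction (k*p_4 + p_3)/(k*q_4 + q_3) with the largest k >= 1 whose denominator stays <= 30; these approach x as k grows, and every other convergent or intermediate fraction in range is farther away.
Largest k: floor((30 - q_3)/q_4) = floor((30 - 7)/16) = 1.
That gives (1*57 + 25)/(1*16 + 7) = 82/23.
Compare the errors: |x - 57/16| = |139*16 - 57*39|/(39*16) = 1/624, and |x - 82/23| = |139*23 - 82*39|/(39*23) = 1/897.
Cross-multiplying, 1*624 = 624 < 897 = 1*897, so 1/897 is smaller: the intermediate fraction 82/23 is closer to x than 57/16.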